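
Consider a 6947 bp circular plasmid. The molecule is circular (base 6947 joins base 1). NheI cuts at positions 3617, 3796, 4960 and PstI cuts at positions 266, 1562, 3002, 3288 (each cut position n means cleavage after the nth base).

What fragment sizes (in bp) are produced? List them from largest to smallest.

Combined cut positions (sorted): 266, 1562, 3002, 3288, 3617, 3796, 4960.
Circular molecule, 7 cuts → 7 fragments:
  1562 − 266 = 1296 bp
  3002 − 1562 = 1440 bp
  3288 − 3002 = 286 bp
  3617 − 3288 = 329 bp
  3796 − 3617 = 179 bp
  4960 − 3796 = 1164 bp
  wrap: 6947 − 4960 + 266 = 2253 bp
Sorted largest to smallest: 2253, 1440, 1296, 1164, 329, 286, 179 bp.

2253, 1440, 1296, 1164, 329, 286, 179 bp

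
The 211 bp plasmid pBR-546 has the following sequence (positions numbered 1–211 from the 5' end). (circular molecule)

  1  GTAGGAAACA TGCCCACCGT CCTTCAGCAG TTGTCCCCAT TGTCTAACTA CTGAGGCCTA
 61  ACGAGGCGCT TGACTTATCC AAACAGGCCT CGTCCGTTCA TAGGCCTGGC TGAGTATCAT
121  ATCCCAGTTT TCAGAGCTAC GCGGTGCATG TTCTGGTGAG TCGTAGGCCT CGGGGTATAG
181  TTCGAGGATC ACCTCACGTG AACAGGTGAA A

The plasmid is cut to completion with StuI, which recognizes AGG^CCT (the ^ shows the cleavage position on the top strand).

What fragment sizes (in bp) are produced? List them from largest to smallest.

StuI sites (AGGCCT) start at positions 54, 85, 102, 165.
StuI cuts after base 3 of each site, so after positions 56, 87, 104, 167.
Circular molecule, 4 cuts → 4 fragments:
  57–87 → 31 bp
  88–104 → 17 bp
  105–167 → 63 bp
  168–211 then 1–56 → 44 + 56 = 100 bp
Sorted largest to smallest: 100, 63, 31, 17 bp.

100, 63, 31, 17 bp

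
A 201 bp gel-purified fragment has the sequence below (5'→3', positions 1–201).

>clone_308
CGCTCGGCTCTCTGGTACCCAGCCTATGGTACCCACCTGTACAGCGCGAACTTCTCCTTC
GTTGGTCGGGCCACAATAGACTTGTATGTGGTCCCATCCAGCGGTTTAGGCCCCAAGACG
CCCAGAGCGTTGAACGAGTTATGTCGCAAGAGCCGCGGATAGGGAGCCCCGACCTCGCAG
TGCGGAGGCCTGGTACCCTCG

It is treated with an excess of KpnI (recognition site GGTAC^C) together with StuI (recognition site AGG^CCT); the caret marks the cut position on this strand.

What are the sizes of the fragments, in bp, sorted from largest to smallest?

KpnI sites (GGTACC) start at positions 14, 28, 192.
KpnI cuts after base 5 of each site (before the last base), so after positions 18, 32, 196.
The StuI site (AGGCCT) starts at position 186.
StuI cuts after base 3 of each site, so after position 188.
Combined cut positions: 18, 32, 188, 196.
Linear molecule, 4 cuts → 5 fragments:
  1–18 → 18 bp
  19–32 → 14 bp
  33–188 → 156 bp
  189–196 → 8 bp
  197–201 → 5 bp
Sorted largest to smallest: 156, 18, 14, 8, 5 bp.

156, 18, 14, 8, 5 bp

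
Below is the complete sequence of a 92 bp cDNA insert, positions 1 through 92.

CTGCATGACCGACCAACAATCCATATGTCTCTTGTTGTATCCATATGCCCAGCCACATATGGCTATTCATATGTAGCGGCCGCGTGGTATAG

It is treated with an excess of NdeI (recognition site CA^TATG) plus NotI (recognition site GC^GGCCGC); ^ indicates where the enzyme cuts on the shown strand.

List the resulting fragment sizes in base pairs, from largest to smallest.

23, 20, 15, 14, 12, 8 bp

NdeI sites (CATATG) start at positions 22, 42, 56, 68.
NdeI cuts after base 2 of each site, so after positions 23, 43, 57, 69.
The NotI site (GCGGCCGC) starts at position 76.
NotI cuts after base 2 of each site, so after position 77.
Combined cut positions: 23, 43, 57, 69, 77.
Linear molecule, 5 cuts → 6 fragments:
  1–23 → 23 bp
  24–43 → 20 bp
  44–57 → 14 bp
  58–69 → 12 bp
  70–77 → 8 bp
  78–92 → 15 bp
Sorted largest to smallest: 23, 20, 15, 14, 12, 8 bp.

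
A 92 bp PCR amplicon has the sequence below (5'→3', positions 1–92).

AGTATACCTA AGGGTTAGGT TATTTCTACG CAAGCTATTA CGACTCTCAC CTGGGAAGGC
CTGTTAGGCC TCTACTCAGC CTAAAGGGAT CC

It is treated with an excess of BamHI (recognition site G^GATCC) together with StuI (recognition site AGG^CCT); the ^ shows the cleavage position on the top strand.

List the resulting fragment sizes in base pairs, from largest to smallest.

The BamHI site (GGATCC) starts at position 87.
BamHI cuts after the first base of each site, so after position 87.
StuI sites (AGGCCT) start at positions 57, 66.
StuI cuts after base 3 of each site, so after positions 59, 68.
Combined cut positions: 59, 68, 87.
Linear molecule, 3 cuts → 4 fragments:
  1–59 → 59 bp
  60–68 → 9 bp
  69–87 → 19 bp
  88–92 → 5 bp
Sorted largest to smallest: 59, 19, 9, 5 bp.

59, 19, 9, 5 bp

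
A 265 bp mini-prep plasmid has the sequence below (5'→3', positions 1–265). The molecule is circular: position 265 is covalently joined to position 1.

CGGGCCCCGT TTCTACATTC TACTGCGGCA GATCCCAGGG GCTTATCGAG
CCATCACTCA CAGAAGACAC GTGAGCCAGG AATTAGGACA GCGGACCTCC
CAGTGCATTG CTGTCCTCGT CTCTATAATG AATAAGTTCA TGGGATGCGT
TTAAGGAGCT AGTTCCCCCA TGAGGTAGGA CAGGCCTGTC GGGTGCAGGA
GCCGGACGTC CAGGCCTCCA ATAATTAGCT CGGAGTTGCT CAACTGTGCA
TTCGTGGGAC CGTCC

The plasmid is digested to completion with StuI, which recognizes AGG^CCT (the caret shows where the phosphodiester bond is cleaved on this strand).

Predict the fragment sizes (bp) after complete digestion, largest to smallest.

StuI sites (AGGCCT) start at positions 182, 212.
StuI cuts after base 3 of each site, so after positions 184, 214.
Circular molecule, 2 cuts → 2 fragments:
  185–214 → 30 bp
  215–265 then 1–184 → 51 + 184 = 235 bp
Sorted largest to smallest: 235, 30 bp.

235, 30 bp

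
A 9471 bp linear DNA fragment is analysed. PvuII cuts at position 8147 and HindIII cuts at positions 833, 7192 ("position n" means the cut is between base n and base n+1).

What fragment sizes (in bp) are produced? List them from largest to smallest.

Combined cut positions (sorted): 833, 7192, 8147.
Linear molecule, 3 cuts → 4 fragments:
  833 − 0 = 833 bp
  7192 − 833 = 6359 bp
  8147 − 7192 = 955 bp
  9471 − 8147 = 1324 bp
Sorted largest to smallest: 6359, 1324, 955, 833 bp.

6359, 1324, 955, 833 bp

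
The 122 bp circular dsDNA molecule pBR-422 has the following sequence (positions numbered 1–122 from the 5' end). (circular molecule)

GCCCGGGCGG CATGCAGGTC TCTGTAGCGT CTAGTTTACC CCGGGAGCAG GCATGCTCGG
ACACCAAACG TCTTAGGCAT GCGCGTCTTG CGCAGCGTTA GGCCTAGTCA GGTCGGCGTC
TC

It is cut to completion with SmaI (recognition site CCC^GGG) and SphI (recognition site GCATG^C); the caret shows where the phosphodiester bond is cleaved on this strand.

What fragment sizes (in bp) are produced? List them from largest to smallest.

SmaI sites (CCCGGG) start at positions 2, 40.
SmaI cuts after base 3 of each site, so after positions 4, 42.
SphI sites (GCATGC) start at positions 10, 51, 77.
SphI cuts after base 5 of each site (before the last base), so after positions 14, 55, 81.
Combined cut positions: 4, 14, 42, 55, 81.
Circular molecule, 5 cuts → 5 fragments:
  5–14 → 10 bp
  15–42 → 28 bp
  43–55 → 13 bp
  56–81 → 26 bp
  82–122 then 1–4 → 41 + 4 = 45 bp
Sorted largest to smallest: 45, 28, 26, 13, 10 bp.

45, 28, 26, 13, 10 bp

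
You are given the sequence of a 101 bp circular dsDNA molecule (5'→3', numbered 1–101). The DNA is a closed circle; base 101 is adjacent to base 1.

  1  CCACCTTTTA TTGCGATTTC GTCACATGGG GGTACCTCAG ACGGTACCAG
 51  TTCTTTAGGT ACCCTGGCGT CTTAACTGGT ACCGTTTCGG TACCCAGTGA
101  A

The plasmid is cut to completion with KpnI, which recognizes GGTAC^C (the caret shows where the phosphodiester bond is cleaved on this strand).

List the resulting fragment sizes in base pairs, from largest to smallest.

43, 20, 15, 12, 11 bp

KpnI sites (GGTACC) start at positions 31, 43, 58, 78, 89.
KpnI cuts after base 5 of each site (before the last base), so after positions 35, 47, 62, 82, 93.
Circular molecule, 5 cuts → 5 fragments:
  36–47 → 12 bp
  48–62 → 15 bp
  63–82 → 20 bp
  83–93 → 11 bp
  94–101 then 1–35 → 8 + 35 = 43 bp
Sorted largest to smallest: 43, 20, 15, 12, 11 bp.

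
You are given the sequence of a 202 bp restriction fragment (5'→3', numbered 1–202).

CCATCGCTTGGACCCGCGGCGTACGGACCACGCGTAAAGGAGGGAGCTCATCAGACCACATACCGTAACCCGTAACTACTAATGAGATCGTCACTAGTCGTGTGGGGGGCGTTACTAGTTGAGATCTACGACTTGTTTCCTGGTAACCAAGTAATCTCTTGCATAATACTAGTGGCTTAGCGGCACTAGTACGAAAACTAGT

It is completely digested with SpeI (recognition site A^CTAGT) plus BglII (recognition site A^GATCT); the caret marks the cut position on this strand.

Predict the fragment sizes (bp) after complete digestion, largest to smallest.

SpeI sites (ACTAGT) start at positions 93, 114, 168, 185, 197.
SpeI cuts after the first base of each site, so after positions 93, 114, 168, 185, 197.
The BglII site (AGATCT) starts at position 122.
BglII cuts after the first base of each site, so after position 122.
Combined cut positions: 93, 114, 122, 168, 185, 197.
Linear molecule, 6 cuts → 7 fragments:
  1–93 → 93 bp
  94–114 → 21 bp
  115–122 → 8 bp
  123–168 → 46 bp
  169–185 → 17 bp
  186–197 → 12 bp
  198–202 → 5 bp
Sorted largest to smallest: 93, 46, 21, 17, 12, 8, 5 bp.

93, 46, 21, 17, 12, 8, 5 bp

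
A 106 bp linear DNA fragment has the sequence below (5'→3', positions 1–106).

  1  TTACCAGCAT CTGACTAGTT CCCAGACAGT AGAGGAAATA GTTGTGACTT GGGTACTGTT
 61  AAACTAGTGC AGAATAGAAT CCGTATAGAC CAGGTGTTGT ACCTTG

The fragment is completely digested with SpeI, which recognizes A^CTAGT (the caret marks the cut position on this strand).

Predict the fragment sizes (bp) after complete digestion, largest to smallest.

SpeI sites (ACTAGT) start at positions 14, 63.
SpeI cuts after the first base of each site, so after positions 14, 63.
Linear molecule, 2 cuts → 3 fragments:
  1–14 → 14 bp
  15–63 → 49 bp
  64–106 → 43 bp
Sorted largest to smallest: 49, 43, 14 bp.

49, 43, 14 bp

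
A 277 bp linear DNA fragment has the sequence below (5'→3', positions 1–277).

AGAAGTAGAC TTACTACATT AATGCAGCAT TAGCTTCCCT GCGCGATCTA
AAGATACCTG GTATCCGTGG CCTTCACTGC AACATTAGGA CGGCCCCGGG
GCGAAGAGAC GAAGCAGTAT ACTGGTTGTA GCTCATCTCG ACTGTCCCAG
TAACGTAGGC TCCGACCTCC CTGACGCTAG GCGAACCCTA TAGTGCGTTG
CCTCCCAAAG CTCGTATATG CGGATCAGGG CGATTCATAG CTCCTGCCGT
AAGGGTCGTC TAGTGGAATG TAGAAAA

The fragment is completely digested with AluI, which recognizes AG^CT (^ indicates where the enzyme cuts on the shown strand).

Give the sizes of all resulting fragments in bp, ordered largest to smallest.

98, 79, 37, 33, 30 bp

AluI sites (AGCT) start at positions 32, 130, 209, 239.
AluI cuts after base 2 of each site, so after positions 33, 131, 210, 240.
Linear molecule, 4 cuts → 5 fragments:
  1–33 → 33 bp
  34–131 → 98 bp
  132–210 → 79 bp
  211–240 → 30 bp
  241–277 → 37 bp
Sorted largest to smallest: 98, 79, 37, 33, 30 bp.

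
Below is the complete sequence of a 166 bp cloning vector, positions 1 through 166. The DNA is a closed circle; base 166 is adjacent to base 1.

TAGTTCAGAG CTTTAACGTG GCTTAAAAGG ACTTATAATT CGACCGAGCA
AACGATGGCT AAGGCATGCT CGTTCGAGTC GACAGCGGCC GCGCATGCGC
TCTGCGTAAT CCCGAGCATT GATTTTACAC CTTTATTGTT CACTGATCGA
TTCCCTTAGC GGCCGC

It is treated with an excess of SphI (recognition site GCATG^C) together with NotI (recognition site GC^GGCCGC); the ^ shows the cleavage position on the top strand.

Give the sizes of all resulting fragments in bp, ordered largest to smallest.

SphI sites (GCATGC) start at positions 64, 93.
SphI cuts after base 5 of each site (before the last base), so after positions 68, 97.
NotI sites (GCGGCCGC) start at positions 85, 159.
NotI cuts after base 2 of each site, so after positions 86, 160.
Combined cut positions: 68, 86, 97, 160.
Circular molecule, 4 cuts → 4 fragments:
  69–86 → 18 bp
  87–97 → 11 bp
  98–160 → 63 bp
  161–166 then 1–68 → 6 + 68 = 74 bp
Sorted largest to smallest: 74, 63, 18, 11 bp.

74, 63, 18, 11 bp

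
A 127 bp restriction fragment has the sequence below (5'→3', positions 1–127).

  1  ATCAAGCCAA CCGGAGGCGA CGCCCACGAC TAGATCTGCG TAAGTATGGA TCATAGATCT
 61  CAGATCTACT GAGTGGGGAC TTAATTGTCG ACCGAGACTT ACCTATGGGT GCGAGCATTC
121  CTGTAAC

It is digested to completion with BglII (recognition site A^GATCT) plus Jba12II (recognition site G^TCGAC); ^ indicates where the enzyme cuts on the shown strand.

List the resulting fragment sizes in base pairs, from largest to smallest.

BglII sites (AGATCT) start at positions 32, 55, 62.
BglII cuts after the first base of each site, so after positions 32, 55, 62.
The Jba12II site (GTCGAC) starts at position 87.
Jba12II cuts after the first base of each site, so after position 87.
Combined cut positions: 32, 55, 62, 87.
Linear molecule, 4 cuts → 5 fragments:
  1–32 → 32 bp
  33–55 → 23 bp
  56–62 → 7 bp
  63–87 → 25 bp
  88–127 → 40 bp
Sorted largest to smallest: 40, 32, 25, 23, 7 bp.

40, 32, 25, 23, 7 bp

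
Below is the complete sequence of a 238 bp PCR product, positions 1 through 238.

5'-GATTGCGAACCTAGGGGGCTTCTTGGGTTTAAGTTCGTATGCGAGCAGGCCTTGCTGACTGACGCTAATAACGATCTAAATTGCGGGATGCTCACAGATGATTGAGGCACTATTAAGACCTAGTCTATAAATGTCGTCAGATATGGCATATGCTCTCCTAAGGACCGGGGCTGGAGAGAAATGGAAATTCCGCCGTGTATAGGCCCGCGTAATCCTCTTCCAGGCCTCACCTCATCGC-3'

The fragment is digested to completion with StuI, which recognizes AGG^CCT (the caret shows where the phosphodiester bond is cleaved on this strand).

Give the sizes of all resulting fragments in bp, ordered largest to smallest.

175, 49, 14 bp

StuI sites (AGGCCT) start at positions 47, 222.
StuI cuts after base 3 of each site, so after positions 49, 224.
Linear molecule, 2 cuts → 3 fragments:
  1–49 → 49 bp
  50–224 → 175 bp
  225–238 → 14 bp
Sorted largest to smallest: 175, 49, 14 bp.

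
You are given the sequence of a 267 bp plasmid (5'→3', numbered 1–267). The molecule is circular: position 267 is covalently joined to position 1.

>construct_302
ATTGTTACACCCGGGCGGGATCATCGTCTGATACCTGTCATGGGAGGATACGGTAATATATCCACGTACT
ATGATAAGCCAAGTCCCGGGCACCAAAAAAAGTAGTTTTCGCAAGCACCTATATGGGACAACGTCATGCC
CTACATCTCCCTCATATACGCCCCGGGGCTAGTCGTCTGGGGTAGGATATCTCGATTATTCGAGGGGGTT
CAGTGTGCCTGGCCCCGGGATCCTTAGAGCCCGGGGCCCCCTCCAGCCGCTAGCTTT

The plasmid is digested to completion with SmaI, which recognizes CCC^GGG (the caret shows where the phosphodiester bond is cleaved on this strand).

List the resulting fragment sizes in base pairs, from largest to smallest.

SmaI sites (CCCGGG) start at positions 10, 85, 162, 224, 240.
SmaI cuts after base 3 of each site, so after positions 12, 87, 164, 226, 242.
Circular molecule, 5 cuts → 5 fragments:
  13–87 → 75 bp
  88–164 → 77 bp
  165–226 → 62 bp
  227–242 → 16 bp
  243–267 then 1–12 → 25 + 12 = 37 bp
Sorted largest to smallest: 77, 75, 62, 37, 16 bp.

77, 75, 62, 37, 16 bp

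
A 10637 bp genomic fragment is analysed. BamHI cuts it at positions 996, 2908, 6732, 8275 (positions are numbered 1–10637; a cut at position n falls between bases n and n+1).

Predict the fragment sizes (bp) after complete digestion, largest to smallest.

Linear molecule, 4 cuts → 5 fragments:
  996 − 0 = 996 bp
  2908 − 996 = 1912 bp
  6732 − 2908 = 3824 bp
  8275 − 6732 = 1543 bp
  10637 − 8275 = 2362 bp
Sorted largest to smallest: 3824, 2362, 1912, 1543, 996 bp.

3824, 2362, 1912, 1543, 996 bp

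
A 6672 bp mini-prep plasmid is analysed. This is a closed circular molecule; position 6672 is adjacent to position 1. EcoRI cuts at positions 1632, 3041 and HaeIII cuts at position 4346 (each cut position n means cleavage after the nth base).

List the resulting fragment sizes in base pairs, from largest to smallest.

3958, 1409, 1305 bp

Combined cut positions (sorted): 1632, 3041, 4346.
Circular molecule, 3 cuts → 3 fragments:
  3041 − 1632 = 1409 bp
  4346 − 3041 = 1305 bp
  wrap: 6672 − 4346 + 1632 = 3958 bp
Sorted largest to smallest: 3958, 1409, 1305 bp.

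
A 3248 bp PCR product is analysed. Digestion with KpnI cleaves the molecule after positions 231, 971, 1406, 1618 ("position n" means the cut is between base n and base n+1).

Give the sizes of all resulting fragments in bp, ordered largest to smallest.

Linear molecule, 4 cuts → 5 fragments:
  231 − 0 = 231 bp
  971 − 231 = 740 bp
  1406 − 971 = 435 bp
  1618 − 1406 = 212 bp
  3248 − 1618 = 1630 bp
Sorted largest to smallest: 1630, 740, 435, 231, 212 bp.

1630, 740, 435, 231, 212 bp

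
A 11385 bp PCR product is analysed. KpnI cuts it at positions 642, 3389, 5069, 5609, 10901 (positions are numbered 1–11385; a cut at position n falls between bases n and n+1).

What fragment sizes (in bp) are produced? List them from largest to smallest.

Linear molecule, 5 cuts → 6 fragments:
  642 − 0 = 642 bp
  3389 − 642 = 2747 bp
  5069 − 3389 = 1680 bp
  5609 − 5069 = 540 bp
  10901 − 5609 = 5292 bp
  11385 − 10901 = 484 bp
Sorted largest to smallest: 5292, 2747, 1680, 642, 540, 484 bp.

5292, 2747, 1680, 642, 540, 484 bp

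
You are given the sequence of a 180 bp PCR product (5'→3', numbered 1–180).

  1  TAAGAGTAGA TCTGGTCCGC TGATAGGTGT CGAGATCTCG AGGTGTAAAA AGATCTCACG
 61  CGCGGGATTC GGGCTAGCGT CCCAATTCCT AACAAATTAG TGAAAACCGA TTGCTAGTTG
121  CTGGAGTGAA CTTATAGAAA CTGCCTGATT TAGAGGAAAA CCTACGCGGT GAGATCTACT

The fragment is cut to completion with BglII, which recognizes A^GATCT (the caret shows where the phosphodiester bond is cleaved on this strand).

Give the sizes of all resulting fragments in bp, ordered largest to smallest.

121, 25, 18, 8, 8 bp

BglII sites (AGATCT) start at positions 8, 33, 51, 172.
BglII cuts after the first base of each site, so after positions 8, 33, 51, 172.
Linear molecule, 4 cuts → 5 fragments:
  1–8 → 8 bp
  9–33 → 25 bp
  34–51 → 18 bp
  52–172 → 121 bp
  173–180 → 8 bp
Sorted largest to smallest: 121, 25, 18, 8, 8 bp.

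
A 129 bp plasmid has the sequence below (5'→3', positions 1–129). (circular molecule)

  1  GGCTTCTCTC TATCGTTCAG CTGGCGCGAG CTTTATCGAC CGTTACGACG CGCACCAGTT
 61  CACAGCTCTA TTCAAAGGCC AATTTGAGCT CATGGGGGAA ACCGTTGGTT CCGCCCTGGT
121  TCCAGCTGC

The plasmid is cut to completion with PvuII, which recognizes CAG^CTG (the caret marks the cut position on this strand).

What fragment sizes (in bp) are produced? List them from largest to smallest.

PvuII sites (CAGCTG) start at positions 18, 123.
PvuII cuts after base 3 of each site, so after positions 20, 125.
Circular molecule, 2 cuts → 2 fragments:
  21–125 → 105 bp
  126–129 then 1–20 → 4 + 20 = 24 bp
Sorted largest to smallest: 105, 24 bp.

105, 24 bp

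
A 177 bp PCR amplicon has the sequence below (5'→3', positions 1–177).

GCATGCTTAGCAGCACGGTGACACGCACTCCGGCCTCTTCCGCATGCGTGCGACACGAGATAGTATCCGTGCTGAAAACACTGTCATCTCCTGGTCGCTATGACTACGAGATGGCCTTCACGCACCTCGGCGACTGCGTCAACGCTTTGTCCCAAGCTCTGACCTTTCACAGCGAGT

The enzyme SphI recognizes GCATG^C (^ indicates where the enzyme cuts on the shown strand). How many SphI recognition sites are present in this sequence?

GCATGC occurs starting at positions 1, 42.
SphI cuts at 2 sites.

2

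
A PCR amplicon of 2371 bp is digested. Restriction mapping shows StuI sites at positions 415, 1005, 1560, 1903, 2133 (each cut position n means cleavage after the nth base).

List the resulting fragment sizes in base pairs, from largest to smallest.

590, 555, 415, 343, 238, 230 bp

Linear molecule, 5 cuts → 6 fragments:
  415 − 0 = 415 bp
  1005 − 415 = 590 bp
  1560 − 1005 = 555 bp
  1903 − 1560 = 343 bp
  2133 − 1903 = 230 bp
  2371 − 2133 = 238 bp
Sorted largest to smallest: 590, 555, 415, 343, 238, 230 bp.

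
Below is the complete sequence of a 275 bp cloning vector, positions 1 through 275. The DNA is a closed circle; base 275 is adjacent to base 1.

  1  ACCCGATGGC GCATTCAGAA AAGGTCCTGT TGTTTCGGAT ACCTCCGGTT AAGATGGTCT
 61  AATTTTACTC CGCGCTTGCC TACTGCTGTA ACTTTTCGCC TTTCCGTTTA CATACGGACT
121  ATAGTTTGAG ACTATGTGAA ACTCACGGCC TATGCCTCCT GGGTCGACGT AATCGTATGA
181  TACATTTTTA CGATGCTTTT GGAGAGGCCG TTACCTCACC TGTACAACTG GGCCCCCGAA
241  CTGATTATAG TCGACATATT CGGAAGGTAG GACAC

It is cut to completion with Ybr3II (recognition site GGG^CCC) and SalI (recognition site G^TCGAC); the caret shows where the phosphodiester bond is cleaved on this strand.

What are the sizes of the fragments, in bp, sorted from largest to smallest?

188, 69, 18 bp

The Ybr3II site (GGGCCC) starts at position 230.
Ybr3II cuts after base 3 of each site, so after position 232.
SalI sites (GTCGAC) start at positions 163, 250.
SalI cuts after the first base of each site, so after positions 163, 250.
Combined cut positions: 163, 232, 250.
Circular molecule, 3 cuts → 3 fragments:
  164–232 → 69 bp
  233–250 → 18 bp
  251–275 then 1–163 → 25 + 163 = 188 bp
Sorted largest to smallest: 188, 69, 18 bp.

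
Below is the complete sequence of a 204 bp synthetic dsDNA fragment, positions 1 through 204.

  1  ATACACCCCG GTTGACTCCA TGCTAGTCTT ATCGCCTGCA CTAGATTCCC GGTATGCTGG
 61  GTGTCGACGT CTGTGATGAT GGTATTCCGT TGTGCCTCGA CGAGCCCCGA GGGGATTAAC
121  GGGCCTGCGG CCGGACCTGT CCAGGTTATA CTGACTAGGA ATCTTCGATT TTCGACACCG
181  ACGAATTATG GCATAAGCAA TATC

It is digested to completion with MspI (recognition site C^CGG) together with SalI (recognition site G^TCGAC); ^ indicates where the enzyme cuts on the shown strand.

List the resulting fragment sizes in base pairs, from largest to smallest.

73, 68, 41, 14, 8 bp

MspI sites (CCGG) start at positions 8, 49, 131.
MspI cuts after the first base of each site, so after positions 8, 49, 131.
The SalI site (GTCGAC) starts at position 63.
SalI cuts after the first base of each site, so after position 63.
Combined cut positions: 8, 49, 63, 131.
Linear molecule, 4 cuts → 5 fragments:
  1–8 → 8 bp
  9–49 → 41 bp
  50–63 → 14 bp
  64–131 → 68 bp
  132–204 → 73 bp
Sorted largest to smallest: 73, 68, 41, 14, 8 bp.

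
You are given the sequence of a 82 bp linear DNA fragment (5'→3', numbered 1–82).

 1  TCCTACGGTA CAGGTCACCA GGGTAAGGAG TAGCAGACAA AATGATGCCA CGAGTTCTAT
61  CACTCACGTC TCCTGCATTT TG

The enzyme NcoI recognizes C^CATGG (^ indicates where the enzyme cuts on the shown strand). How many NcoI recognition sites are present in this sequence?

No occurrence of CCATGG is present in the sequence.
NcoI does not cut: 0 sites.

0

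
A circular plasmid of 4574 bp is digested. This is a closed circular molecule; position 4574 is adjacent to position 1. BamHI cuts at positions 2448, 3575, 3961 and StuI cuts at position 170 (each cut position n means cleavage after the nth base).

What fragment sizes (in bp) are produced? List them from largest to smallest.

Combined cut positions (sorted): 170, 2448, 3575, 3961.
Circular molecule, 4 cuts → 4 fragments:
  2448 − 170 = 2278 bp
  3575 − 2448 = 1127 bp
  3961 − 3575 = 386 bp
  wrap: 4574 − 3961 + 170 = 783 bp
Sorted largest to smallest: 2278, 1127, 783, 386 bp.

2278, 1127, 783, 386 bp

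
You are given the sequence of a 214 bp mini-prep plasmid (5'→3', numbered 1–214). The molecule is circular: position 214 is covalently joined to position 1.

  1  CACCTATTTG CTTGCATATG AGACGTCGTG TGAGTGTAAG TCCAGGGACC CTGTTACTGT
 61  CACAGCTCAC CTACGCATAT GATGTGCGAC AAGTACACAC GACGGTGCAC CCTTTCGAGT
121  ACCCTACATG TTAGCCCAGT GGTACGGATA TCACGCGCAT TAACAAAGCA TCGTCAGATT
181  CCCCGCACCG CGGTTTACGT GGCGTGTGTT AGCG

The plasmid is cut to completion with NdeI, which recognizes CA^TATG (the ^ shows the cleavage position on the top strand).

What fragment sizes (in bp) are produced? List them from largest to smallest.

153, 61 bp

NdeI sites (CATATG) start at positions 15, 76.
NdeI cuts after base 2 of each site, so after positions 16, 77.
Circular molecule, 2 cuts → 2 fragments:
  17–77 → 61 bp
  78–214 then 1–16 → 137 + 16 = 153 bp
Sorted largest to smallest: 153, 61 bp.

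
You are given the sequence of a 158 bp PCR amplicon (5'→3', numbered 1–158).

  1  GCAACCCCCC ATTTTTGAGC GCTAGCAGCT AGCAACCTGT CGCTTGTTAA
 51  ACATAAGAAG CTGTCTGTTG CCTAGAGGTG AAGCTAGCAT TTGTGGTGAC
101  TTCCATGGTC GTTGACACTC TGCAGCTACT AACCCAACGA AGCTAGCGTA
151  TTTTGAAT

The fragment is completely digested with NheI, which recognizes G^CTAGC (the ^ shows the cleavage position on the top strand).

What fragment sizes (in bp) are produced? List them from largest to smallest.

NheI sites (GCTAGC) start at positions 21, 28, 83, 142.
NheI cuts after the first base of each site, so after positions 21, 28, 83, 142.
Linear molecule, 4 cuts → 5 fragments:
  1–21 → 21 bp
  22–28 → 7 bp
  29–83 → 55 bp
  84–142 → 59 bp
  143–158 → 16 bp
Sorted largest to smallest: 59, 55, 21, 16, 7 bp.

59, 55, 21, 16, 7 bp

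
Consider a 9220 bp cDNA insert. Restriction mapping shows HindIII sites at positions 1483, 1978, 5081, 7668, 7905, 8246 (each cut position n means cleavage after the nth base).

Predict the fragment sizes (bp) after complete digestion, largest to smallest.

Linear molecule, 6 cuts → 7 fragments:
  1483 − 0 = 1483 bp
  1978 − 1483 = 495 bp
  5081 − 1978 = 3103 bp
  7668 − 5081 = 2587 bp
  7905 − 7668 = 237 bp
  8246 − 7905 = 341 bp
  9220 − 8246 = 974 bp
Sorted largest to smallest: 3103, 2587, 1483, 974, 495, 341, 237 bp.

3103, 2587, 1483, 974, 495, 341, 237 bp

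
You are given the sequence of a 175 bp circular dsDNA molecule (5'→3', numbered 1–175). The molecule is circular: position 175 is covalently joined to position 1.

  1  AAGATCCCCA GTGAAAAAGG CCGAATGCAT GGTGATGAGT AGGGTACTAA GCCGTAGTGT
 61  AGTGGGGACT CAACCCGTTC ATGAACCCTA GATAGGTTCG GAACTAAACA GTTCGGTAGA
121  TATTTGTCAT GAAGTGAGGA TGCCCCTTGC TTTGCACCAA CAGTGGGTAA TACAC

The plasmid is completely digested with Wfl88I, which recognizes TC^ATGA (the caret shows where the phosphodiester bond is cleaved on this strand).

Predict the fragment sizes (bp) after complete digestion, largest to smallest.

Wfl88I sites (TCATGA) start at positions 79, 127.
Wfl88I cuts after base 2 of each site, so after positions 80, 128.
Circular molecule, 2 cuts → 2 fragments:
  81–128 → 48 bp
  129–175 then 1–80 → 47 + 80 = 127 bp
Sorted largest to smallest: 127, 48 bp.

127, 48 bp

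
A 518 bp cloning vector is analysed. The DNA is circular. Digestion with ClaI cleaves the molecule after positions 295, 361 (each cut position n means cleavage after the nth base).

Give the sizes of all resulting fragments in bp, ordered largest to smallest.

452, 66 bp

Circular molecule, 2 cuts → 2 fragments:
  361 − 295 = 66 bp
  wrap: 518 − 361 + 295 = 452 bp
Sorted largest to smallest: 452, 66 bp.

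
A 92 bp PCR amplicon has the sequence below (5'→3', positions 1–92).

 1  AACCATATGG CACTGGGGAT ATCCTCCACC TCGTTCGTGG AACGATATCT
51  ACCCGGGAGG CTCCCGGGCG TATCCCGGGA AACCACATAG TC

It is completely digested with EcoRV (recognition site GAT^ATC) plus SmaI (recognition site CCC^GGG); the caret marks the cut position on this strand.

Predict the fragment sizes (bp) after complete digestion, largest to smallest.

EcoRV sites (GATATC) start at positions 18, 44.
EcoRV cuts after base 3 of each site, so after positions 20, 46.
SmaI sites (CCCGGG) start at positions 52, 63, 74.
SmaI cuts after base 3 of each site, so after positions 54, 65, 76.
Combined cut positions: 20, 46, 54, 65, 76.
Linear molecule, 5 cuts → 6 fragments:
  1–20 → 20 bp
  21–46 → 26 bp
  47–54 → 8 bp
  55–65 → 11 bp
  66–76 → 11 bp
  77–92 → 16 bp
Sorted largest to smallest: 26, 20, 16, 11, 11, 8 bp.

26, 20, 16, 11, 11, 8 bp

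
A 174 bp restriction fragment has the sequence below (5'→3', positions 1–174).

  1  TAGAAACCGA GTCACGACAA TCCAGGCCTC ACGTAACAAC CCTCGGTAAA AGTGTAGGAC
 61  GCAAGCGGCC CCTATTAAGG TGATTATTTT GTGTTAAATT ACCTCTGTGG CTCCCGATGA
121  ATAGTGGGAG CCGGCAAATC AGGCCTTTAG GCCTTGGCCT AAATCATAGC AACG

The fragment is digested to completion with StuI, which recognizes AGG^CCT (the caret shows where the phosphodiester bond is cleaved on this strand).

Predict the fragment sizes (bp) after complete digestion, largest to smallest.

117, 26, 23, 8 bp

StuI sites (AGGCCT) start at positions 24, 141, 149.
StuI cuts after base 3 of each site, so after positions 26, 143, 151.
Linear molecule, 3 cuts → 4 fragments:
  1–26 → 26 bp
  27–143 → 117 bp
  144–151 → 8 bp
  152–174 → 23 bp
Sorted largest to smallest: 117, 26, 23, 8 bp.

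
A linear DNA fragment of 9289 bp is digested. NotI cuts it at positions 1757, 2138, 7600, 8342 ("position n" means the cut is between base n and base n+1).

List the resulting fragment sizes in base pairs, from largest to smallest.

Linear molecule, 4 cuts → 5 fragments:
  1757 − 0 = 1757 bp
  2138 − 1757 = 381 bp
  7600 − 2138 = 5462 bp
  8342 − 7600 = 742 bp
  9289 − 8342 = 947 bp
Sorted largest to smallest: 5462, 1757, 947, 742, 381 bp.

5462, 1757, 947, 742, 381 bp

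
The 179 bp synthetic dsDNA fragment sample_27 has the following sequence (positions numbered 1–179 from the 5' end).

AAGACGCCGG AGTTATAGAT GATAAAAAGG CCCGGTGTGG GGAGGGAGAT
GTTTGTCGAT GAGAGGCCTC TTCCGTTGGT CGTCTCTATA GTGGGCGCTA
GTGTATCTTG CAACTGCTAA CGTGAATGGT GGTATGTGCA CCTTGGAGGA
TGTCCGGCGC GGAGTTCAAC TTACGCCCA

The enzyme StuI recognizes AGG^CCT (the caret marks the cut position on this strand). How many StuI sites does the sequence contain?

1

AGGCCT occurs starting at position 64.
StuI cuts at 1 site.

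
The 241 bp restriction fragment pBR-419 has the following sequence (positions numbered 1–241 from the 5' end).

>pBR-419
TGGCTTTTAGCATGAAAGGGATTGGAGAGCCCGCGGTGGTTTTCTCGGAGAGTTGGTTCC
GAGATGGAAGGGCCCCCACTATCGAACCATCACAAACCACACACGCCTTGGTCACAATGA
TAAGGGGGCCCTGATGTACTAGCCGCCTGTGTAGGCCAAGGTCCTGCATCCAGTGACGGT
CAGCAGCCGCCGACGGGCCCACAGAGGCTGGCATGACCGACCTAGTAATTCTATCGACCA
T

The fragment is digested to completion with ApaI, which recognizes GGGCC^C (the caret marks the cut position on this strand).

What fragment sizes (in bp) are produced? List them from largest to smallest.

74, 69, 56, 42 bp

ApaI sites (GGGCCC) start at positions 70, 126, 195.
ApaI cuts after base 5 of each site (before the last base), so after positions 74, 130, 199.
Linear molecule, 3 cuts → 4 fragments:
  1–74 → 74 bp
  75–130 → 56 bp
  131–199 → 69 bp
  200–241 → 42 bp
Sorted largest to smallest: 74, 69, 56, 42 bp.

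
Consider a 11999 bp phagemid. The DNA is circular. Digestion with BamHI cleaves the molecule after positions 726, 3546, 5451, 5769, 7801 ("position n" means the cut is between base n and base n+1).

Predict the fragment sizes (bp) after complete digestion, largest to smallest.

Circular molecule, 5 cuts → 5 fragments:
  3546 − 726 = 2820 bp
  5451 − 3546 = 1905 bp
  5769 − 5451 = 318 bp
  7801 − 5769 = 2032 bp
  wrap: 11999 − 7801 + 726 = 4924 bp
Sorted largest to smallest: 4924, 2820, 2032, 1905, 318 bp.

4924, 2820, 2032, 1905, 318 bp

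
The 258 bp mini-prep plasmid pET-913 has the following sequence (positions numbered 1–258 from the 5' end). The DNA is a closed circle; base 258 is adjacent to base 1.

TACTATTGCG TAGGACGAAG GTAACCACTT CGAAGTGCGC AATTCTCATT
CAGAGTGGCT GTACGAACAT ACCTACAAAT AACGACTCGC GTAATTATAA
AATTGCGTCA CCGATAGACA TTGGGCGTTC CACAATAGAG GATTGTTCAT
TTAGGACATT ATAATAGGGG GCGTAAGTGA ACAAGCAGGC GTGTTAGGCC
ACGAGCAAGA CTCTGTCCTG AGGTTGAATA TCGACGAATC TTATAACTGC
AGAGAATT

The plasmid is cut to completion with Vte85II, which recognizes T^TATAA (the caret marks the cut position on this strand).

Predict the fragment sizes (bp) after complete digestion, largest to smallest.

Vte85II sites (TTATAA) start at positions 95, 159, 241.
Vte85II cuts after the first base of each site, so after positions 95, 159, 241.
Circular molecule, 3 cuts → 3 fragments:
  96–159 → 64 bp
  160–241 → 82 bp
  242–258 then 1–95 → 17 + 95 = 112 bp
Sorted largest to smallest: 112, 82, 64 bp.

112, 82, 64 bp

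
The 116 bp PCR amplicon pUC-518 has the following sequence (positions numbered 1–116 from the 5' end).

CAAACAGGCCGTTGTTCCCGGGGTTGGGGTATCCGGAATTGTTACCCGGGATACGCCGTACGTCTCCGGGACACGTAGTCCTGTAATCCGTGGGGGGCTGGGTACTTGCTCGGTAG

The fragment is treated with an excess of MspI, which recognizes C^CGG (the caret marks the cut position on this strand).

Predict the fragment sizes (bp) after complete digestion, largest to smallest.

MspI sites (CCGG) start at positions 18, 33, 46, 66.
MspI cuts after the first base of each site, so after positions 18, 33, 46, 66.
Linear molecule, 4 cuts → 5 fragments:
  1–18 → 18 bp
  19–33 → 15 bp
  34–46 → 13 bp
  47–66 → 20 bp
  67–116 → 50 bp
Sorted largest to smallest: 50, 20, 18, 15, 13 bp.

50, 20, 18, 15, 13 bp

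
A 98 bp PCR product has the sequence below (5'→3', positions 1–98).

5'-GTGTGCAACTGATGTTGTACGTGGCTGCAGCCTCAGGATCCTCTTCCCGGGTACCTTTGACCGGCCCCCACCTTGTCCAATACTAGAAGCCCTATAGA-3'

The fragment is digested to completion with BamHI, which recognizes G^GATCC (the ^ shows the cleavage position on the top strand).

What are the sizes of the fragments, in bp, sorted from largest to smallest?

The BamHI site (GGATCC) starts at position 36.
BamHI cuts after the first base of each site, so after position 36.
Linear molecule, 1 cut → 2 fragments:
  1–36 → 36 bp
  37–98 → 62 bp
Sorted largest to smallest: 62, 36 bp.

62, 36 bp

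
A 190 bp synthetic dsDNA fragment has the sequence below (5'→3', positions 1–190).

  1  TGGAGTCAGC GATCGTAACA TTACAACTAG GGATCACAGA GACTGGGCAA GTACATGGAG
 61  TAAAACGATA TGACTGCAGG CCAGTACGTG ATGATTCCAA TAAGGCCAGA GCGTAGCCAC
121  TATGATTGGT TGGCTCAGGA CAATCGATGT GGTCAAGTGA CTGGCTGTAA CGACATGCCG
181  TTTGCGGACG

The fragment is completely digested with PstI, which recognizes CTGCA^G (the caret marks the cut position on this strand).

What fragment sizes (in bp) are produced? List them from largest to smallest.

112, 78 bp

The PstI site (CTGCAG) starts at position 74.
PstI cuts after base 5 of each site (before the last base), so after position 78.
Linear molecule, 1 cut → 2 fragments:
  1–78 → 78 bp
  79–190 → 112 bp
Sorted largest to smallest: 112, 78 bp.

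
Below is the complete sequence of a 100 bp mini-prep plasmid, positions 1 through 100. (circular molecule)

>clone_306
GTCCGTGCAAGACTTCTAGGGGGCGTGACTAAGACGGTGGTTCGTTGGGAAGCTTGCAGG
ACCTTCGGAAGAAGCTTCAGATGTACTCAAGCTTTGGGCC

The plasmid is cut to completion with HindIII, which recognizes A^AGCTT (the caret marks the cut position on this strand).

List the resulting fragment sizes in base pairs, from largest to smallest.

HindIII sites (AAGCTT) start at positions 50, 72, 89.
HindIII cuts after the first base of each site, so after positions 50, 72, 89.
Circular molecule, 3 cuts → 3 fragments:
  51–72 → 22 bp
  73–89 → 17 bp
  90–100 then 1–50 → 11 + 50 = 61 bp
Sorted largest to smallest: 61, 22, 17 bp.

61, 22, 17 bp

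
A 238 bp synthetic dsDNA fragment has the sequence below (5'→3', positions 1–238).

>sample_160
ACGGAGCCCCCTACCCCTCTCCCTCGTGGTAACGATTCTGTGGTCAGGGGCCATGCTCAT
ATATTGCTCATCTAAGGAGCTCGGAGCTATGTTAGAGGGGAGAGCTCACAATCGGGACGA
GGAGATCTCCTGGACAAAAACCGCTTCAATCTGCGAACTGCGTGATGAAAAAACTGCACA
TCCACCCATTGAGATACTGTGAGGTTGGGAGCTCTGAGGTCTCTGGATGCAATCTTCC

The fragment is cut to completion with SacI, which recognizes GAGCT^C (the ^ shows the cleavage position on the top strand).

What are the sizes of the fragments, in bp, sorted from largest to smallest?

SacI sites (GAGCTC) start at positions 77, 102, 209.
SacI cuts after base 5 of each site (before the last base), so after positions 81, 106, 213.
Linear molecule, 3 cuts → 4 fragments:
  1–81 → 81 bp
  82–106 → 25 bp
  107–213 → 107 bp
  214–238 → 25 bp
Sorted largest to smallest: 107, 81, 25, 25 bp.

107, 81, 25, 25 bp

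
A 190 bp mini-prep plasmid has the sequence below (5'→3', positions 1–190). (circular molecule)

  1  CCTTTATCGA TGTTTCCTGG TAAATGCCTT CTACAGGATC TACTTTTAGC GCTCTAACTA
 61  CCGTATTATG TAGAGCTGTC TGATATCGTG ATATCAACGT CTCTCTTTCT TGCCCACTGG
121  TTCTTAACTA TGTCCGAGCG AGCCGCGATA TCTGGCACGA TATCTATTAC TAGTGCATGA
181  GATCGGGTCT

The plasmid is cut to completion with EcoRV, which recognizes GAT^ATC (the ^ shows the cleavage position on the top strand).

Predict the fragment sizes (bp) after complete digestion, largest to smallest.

113, 57, 12, 8 bp

EcoRV sites (GATATC) start at positions 82, 90, 147, 159.
EcoRV cuts after base 3 of each site, so after positions 84, 92, 149, 161.
Circular molecule, 4 cuts → 4 fragments:
  85–92 → 8 bp
  93–149 → 57 bp
  150–161 → 12 bp
  162–190 then 1–84 → 29 + 84 = 113 bp
Sorted largest to smallest: 113, 57, 12, 8 bp.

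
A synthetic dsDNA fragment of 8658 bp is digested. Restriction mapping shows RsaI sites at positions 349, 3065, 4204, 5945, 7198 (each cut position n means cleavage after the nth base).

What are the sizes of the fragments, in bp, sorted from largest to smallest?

2716, 1741, 1460, 1253, 1139, 349 bp

Linear molecule, 5 cuts → 6 fragments:
  349 − 0 = 349 bp
  3065 − 349 = 2716 bp
  4204 − 3065 = 1139 bp
  5945 − 4204 = 1741 bp
  7198 − 5945 = 1253 bp
  8658 − 7198 = 1460 bp
Sorted largest to smallest: 2716, 1741, 1460, 1253, 1139, 349 bp.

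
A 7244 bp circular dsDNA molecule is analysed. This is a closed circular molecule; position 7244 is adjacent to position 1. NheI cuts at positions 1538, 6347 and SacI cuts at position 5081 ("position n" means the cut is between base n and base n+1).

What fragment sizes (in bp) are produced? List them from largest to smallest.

3543, 2435, 1266 bp

Combined cut positions (sorted): 1538, 5081, 6347.
Circular molecule, 3 cuts → 3 fragments:
  5081 − 1538 = 3543 bp
  6347 − 5081 = 1266 bp
  wrap: 7244 − 6347 + 1538 = 2435 bp
Sorted largest to smallest: 3543, 2435, 1266 bp.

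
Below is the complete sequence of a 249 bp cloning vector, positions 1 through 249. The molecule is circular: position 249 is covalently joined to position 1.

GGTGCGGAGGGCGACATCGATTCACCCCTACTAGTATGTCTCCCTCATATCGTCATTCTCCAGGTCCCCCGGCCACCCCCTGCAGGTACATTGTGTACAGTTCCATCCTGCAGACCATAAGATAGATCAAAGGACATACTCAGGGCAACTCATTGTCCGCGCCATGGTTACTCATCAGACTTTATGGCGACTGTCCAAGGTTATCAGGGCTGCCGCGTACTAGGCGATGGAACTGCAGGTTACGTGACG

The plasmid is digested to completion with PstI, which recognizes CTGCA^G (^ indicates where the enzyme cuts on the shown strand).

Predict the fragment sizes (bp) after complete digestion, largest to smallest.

125, 96, 28 bp

PstI sites (CTGCAG) start at positions 80, 108, 233.
PstI cuts after base 5 of each site (before the last base), so after positions 84, 112, 237.
Circular molecule, 3 cuts → 3 fragments:
  85–112 → 28 bp
  113–237 → 125 bp
  238–249 then 1–84 → 12 + 84 = 96 bp
Sorted largest to smallest: 125, 96, 28 bp.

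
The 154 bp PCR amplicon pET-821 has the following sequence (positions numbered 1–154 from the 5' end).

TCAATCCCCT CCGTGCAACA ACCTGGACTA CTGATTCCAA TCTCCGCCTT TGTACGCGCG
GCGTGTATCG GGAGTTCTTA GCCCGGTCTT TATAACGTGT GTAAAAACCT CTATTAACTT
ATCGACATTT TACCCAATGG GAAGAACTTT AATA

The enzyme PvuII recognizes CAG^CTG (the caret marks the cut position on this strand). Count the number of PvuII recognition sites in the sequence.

No occurrence of CAGCTG is present in the sequence.
PvuII does not cut: 0 sites.

0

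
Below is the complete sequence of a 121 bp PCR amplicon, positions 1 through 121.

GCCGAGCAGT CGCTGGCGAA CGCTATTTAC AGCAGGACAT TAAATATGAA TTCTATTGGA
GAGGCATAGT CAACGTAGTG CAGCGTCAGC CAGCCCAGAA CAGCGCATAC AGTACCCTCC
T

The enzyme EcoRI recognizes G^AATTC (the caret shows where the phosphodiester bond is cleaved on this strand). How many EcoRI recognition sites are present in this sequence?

GAATTC occurs starting at position 48.
EcoRI cuts at 1 site.

1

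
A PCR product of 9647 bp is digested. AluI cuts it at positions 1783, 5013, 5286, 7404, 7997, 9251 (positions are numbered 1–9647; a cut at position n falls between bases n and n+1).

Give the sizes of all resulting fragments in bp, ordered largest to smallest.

3230, 2118, 1783, 1254, 593, 396, 273 bp

Linear molecule, 6 cuts → 7 fragments:
  1783 − 0 = 1783 bp
  5013 − 1783 = 3230 bp
  5286 − 5013 = 273 bp
  7404 − 5286 = 2118 bp
  7997 − 7404 = 593 bp
  9251 − 7997 = 1254 bp
  9647 − 9251 = 396 bp
Sorted largest to smallest: 3230, 2118, 1783, 1254, 593, 396, 273 bp.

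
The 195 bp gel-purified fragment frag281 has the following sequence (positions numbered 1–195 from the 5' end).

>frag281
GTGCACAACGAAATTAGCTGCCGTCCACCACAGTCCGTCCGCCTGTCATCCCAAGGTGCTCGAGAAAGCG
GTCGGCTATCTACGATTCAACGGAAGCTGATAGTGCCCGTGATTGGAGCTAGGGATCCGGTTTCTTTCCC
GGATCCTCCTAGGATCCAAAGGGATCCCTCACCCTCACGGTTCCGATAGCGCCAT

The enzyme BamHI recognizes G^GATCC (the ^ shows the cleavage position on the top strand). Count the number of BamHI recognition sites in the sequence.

4

GGATCC occurs starting at positions 123, 141, 152, 162.
BamHI cuts at 4 sites.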